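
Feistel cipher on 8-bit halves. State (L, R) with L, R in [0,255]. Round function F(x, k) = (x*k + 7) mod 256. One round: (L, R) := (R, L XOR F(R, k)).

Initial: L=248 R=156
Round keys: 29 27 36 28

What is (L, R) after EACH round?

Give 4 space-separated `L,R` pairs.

Round 1 (k=29): L=156 R=75
Round 2 (k=27): L=75 R=108
Round 3 (k=36): L=108 R=124
Round 4 (k=28): L=124 R=251

Answer: 156,75 75,108 108,124 124,251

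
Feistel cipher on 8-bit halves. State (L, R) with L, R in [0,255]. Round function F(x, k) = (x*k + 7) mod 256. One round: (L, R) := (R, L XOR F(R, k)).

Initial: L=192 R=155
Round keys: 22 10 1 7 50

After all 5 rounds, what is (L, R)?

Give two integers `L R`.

Round 1 (k=22): L=155 R=153
Round 2 (k=10): L=153 R=154
Round 3 (k=1): L=154 R=56
Round 4 (k=7): L=56 R=21
Round 5 (k=50): L=21 R=25

Answer: 21 25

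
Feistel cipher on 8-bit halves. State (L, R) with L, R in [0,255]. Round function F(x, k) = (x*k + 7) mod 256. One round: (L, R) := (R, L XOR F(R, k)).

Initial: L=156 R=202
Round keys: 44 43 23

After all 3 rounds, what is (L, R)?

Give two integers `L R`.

Answer: 34 54

Derivation:
Round 1 (k=44): L=202 R=35
Round 2 (k=43): L=35 R=34
Round 3 (k=23): L=34 R=54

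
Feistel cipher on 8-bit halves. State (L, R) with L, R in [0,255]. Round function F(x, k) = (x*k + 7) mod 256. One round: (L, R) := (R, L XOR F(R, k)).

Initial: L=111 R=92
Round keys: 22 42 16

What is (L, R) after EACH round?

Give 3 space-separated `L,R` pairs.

Round 1 (k=22): L=92 R=128
Round 2 (k=42): L=128 R=91
Round 3 (k=16): L=91 R=55

Answer: 92,128 128,91 91,55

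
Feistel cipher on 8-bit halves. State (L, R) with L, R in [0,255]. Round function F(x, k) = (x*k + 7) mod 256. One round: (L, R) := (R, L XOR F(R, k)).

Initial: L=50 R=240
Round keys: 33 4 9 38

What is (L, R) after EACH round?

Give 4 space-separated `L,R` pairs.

Answer: 240,197 197,235 235,143 143,170

Derivation:
Round 1 (k=33): L=240 R=197
Round 2 (k=4): L=197 R=235
Round 3 (k=9): L=235 R=143
Round 4 (k=38): L=143 R=170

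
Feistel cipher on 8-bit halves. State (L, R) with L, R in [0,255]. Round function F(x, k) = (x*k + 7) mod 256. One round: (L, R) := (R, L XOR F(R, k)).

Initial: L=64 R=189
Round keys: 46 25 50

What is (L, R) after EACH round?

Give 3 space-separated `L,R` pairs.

Answer: 189,189 189,193 193,4

Derivation:
Round 1 (k=46): L=189 R=189
Round 2 (k=25): L=189 R=193
Round 3 (k=50): L=193 R=4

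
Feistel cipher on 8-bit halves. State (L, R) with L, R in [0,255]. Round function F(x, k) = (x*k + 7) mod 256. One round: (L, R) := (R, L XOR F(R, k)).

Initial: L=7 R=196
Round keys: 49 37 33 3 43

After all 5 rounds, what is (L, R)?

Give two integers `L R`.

Round 1 (k=49): L=196 R=140
Round 2 (k=37): L=140 R=135
Round 3 (k=33): L=135 R=226
Round 4 (k=3): L=226 R=42
Round 5 (k=43): L=42 R=247

Answer: 42 247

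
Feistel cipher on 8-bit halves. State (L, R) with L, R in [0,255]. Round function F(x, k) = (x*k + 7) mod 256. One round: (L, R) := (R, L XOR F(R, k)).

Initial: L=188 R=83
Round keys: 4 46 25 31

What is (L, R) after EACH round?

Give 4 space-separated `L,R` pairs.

Round 1 (k=4): L=83 R=239
Round 2 (k=46): L=239 R=170
Round 3 (k=25): L=170 R=78
Round 4 (k=31): L=78 R=211

Answer: 83,239 239,170 170,78 78,211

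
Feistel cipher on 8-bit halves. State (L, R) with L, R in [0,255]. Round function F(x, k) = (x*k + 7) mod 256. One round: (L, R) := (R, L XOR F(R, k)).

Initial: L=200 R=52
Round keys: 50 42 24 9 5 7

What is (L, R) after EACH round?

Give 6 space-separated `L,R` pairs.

Answer: 52,231 231,217 217,184 184,166 166,253 253,84

Derivation:
Round 1 (k=50): L=52 R=231
Round 2 (k=42): L=231 R=217
Round 3 (k=24): L=217 R=184
Round 4 (k=9): L=184 R=166
Round 5 (k=5): L=166 R=253
Round 6 (k=7): L=253 R=84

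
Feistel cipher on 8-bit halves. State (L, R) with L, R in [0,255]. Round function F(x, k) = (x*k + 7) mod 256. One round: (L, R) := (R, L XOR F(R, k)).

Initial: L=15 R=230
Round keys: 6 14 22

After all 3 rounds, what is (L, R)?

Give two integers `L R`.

Round 1 (k=6): L=230 R=100
Round 2 (k=14): L=100 R=153
Round 3 (k=22): L=153 R=73

Answer: 153 73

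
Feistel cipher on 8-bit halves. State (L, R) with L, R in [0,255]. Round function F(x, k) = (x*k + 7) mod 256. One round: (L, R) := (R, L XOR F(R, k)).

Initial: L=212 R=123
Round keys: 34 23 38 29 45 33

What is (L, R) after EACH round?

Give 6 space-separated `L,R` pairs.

Answer: 123,137 137,45 45,60 60,254 254,145 145,70

Derivation:
Round 1 (k=34): L=123 R=137
Round 2 (k=23): L=137 R=45
Round 3 (k=38): L=45 R=60
Round 4 (k=29): L=60 R=254
Round 5 (k=45): L=254 R=145
Round 6 (k=33): L=145 R=70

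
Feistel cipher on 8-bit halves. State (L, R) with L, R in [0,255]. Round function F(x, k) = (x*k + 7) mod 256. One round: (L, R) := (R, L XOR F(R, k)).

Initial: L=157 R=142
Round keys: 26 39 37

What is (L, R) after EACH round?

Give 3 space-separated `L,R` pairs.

Round 1 (k=26): L=142 R=238
Round 2 (k=39): L=238 R=199
Round 3 (k=37): L=199 R=36

Answer: 142,238 238,199 199,36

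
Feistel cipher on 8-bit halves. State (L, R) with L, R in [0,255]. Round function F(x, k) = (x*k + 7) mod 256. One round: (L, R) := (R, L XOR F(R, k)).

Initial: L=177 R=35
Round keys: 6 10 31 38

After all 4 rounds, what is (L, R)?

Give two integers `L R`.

Round 1 (k=6): L=35 R=104
Round 2 (k=10): L=104 R=52
Round 3 (k=31): L=52 R=59
Round 4 (k=38): L=59 R=253

Answer: 59 253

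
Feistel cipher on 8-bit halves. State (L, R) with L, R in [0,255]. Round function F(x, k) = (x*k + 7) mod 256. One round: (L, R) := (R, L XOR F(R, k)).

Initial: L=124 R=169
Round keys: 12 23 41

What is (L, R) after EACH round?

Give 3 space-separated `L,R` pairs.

Answer: 169,143 143,73 73,55

Derivation:
Round 1 (k=12): L=169 R=143
Round 2 (k=23): L=143 R=73
Round 3 (k=41): L=73 R=55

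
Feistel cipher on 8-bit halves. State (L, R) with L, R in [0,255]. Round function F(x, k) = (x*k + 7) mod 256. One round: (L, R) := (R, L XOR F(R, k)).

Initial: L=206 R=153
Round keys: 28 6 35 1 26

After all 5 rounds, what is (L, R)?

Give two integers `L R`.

Answer: 33 135

Derivation:
Round 1 (k=28): L=153 R=13
Round 2 (k=6): L=13 R=204
Round 3 (k=35): L=204 R=230
Round 4 (k=1): L=230 R=33
Round 5 (k=26): L=33 R=135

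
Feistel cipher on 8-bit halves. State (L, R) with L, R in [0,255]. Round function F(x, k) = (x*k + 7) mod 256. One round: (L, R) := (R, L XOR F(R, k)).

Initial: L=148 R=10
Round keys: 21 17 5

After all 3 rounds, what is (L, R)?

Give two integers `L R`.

Round 1 (k=21): L=10 R=77
Round 2 (k=17): L=77 R=46
Round 3 (k=5): L=46 R=160

Answer: 46 160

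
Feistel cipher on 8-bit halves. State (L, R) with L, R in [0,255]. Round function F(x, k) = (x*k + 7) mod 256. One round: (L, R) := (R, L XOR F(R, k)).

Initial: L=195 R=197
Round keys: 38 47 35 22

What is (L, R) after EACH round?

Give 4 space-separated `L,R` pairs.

Answer: 197,134 134,100 100,53 53,241

Derivation:
Round 1 (k=38): L=197 R=134
Round 2 (k=47): L=134 R=100
Round 3 (k=35): L=100 R=53
Round 4 (k=22): L=53 R=241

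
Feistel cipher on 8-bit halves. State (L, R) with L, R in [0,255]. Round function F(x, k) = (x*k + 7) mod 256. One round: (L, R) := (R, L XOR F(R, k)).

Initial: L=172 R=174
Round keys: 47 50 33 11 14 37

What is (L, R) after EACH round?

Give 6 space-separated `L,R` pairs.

Round 1 (k=47): L=174 R=85
Round 2 (k=50): L=85 R=15
Round 3 (k=33): L=15 R=163
Round 4 (k=11): L=163 R=7
Round 5 (k=14): L=7 R=202
Round 6 (k=37): L=202 R=62

Answer: 174,85 85,15 15,163 163,7 7,202 202,62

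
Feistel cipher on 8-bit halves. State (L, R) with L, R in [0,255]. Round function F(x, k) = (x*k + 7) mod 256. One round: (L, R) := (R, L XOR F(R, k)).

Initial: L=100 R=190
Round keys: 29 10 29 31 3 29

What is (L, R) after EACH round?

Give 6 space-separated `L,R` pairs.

Round 1 (k=29): L=190 R=233
Round 2 (k=10): L=233 R=159
Round 3 (k=29): L=159 R=227
Round 4 (k=31): L=227 R=27
Round 5 (k=3): L=27 R=187
Round 6 (k=29): L=187 R=45

Answer: 190,233 233,159 159,227 227,27 27,187 187,45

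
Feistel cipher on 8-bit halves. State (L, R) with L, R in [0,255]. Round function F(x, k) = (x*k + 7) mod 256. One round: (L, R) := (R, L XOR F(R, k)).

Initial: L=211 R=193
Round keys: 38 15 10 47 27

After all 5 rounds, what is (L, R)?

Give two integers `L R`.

Answer: 102 32

Derivation:
Round 1 (k=38): L=193 R=126
Round 2 (k=15): L=126 R=168
Round 3 (k=10): L=168 R=233
Round 4 (k=47): L=233 R=102
Round 5 (k=27): L=102 R=32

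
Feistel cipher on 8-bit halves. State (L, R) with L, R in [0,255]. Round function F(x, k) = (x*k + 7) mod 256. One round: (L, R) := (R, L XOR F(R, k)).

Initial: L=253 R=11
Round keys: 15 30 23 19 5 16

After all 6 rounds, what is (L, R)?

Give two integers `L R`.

Answer: 84 134

Derivation:
Round 1 (k=15): L=11 R=81
Round 2 (k=30): L=81 R=142
Round 3 (k=23): L=142 R=152
Round 4 (k=19): L=152 R=193
Round 5 (k=5): L=193 R=84
Round 6 (k=16): L=84 R=134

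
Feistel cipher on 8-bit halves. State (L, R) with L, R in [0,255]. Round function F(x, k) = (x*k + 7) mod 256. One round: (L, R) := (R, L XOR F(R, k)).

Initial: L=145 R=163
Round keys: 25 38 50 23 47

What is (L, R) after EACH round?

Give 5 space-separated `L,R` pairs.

Answer: 163,99 99,26 26,120 120,213 213,90

Derivation:
Round 1 (k=25): L=163 R=99
Round 2 (k=38): L=99 R=26
Round 3 (k=50): L=26 R=120
Round 4 (k=23): L=120 R=213
Round 5 (k=47): L=213 R=90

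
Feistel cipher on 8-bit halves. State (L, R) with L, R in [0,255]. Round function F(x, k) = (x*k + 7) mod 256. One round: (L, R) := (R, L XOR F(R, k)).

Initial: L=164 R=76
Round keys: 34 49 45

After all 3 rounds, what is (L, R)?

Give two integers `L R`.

Answer: 158 118

Derivation:
Round 1 (k=34): L=76 R=187
Round 2 (k=49): L=187 R=158
Round 3 (k=45): L=158 R=118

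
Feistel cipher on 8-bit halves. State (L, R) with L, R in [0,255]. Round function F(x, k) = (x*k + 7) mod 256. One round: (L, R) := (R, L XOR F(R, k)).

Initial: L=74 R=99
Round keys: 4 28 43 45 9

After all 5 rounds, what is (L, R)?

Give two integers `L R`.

Round 1 (k=4): L=99 R=217
Round 2 (k=28): L=217 R=160
Round 3 (k=43): L=160 R=62
Round 4 (k=45): L=62 R=77
Round 5 (k=9): L=77 R=130

Answer: 77 130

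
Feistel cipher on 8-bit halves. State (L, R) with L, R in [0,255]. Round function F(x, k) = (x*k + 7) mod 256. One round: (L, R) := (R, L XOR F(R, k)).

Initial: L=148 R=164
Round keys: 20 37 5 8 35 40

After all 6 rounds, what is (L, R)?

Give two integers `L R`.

Round 1 (k=20): L=164 R=67
Round 2 (k=37): L=67 R=18
Round 3 (k=5): L=18 R=34
Round 4 (k=8): L=34 R=5
Round 5 (k=35): L=5 R=148
Round 6 (k=40): L=148 R=34

Answer: 148 34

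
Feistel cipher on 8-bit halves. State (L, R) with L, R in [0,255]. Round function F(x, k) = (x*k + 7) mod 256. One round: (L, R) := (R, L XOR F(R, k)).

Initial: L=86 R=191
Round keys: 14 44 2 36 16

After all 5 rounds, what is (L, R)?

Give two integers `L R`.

Round 1 (k=14): L=191 R=47
Round 2 (k=44): L=47 R=164
Round 3 (k=2): L=164 R=96
Round 4 (k=36): L=96 R=35
Round 5 (k=16): L=35 R=87

Answer: 35 87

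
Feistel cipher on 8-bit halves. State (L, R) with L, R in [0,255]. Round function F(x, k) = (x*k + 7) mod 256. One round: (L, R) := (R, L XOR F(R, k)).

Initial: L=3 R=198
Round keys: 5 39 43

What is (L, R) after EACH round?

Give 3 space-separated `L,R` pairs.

Answer: 198,230 230,215 215,194

Derivation:
Round 1 (k=5): L=198 R=230
Round 2 (k=39): L=230 R=215
Round 3 (k=43): L=215 R=194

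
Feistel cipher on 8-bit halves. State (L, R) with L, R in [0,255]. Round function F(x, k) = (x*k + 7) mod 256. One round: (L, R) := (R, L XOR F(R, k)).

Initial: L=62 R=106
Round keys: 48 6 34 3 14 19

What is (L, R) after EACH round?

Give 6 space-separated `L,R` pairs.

Answer: 106,217 217,119 119,12 12,92 92,3 3,28

Derivation:
Round 1 (k=48): L=106 R=217
Round 2 (k=6): L=217 R=119
Round 3 (k=34): L=119 R=12
Round 4 (k=3): L=12 R=92
Round 5 (k=14): L=92 R=3
Round 6 (k=19): L=3 R=28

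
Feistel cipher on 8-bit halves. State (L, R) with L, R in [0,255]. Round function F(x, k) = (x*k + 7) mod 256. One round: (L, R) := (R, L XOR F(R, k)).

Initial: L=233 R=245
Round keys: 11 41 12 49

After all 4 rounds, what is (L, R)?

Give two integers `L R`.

Answer: 12 32

Derivation:
Round 1 (k=11): L=245 R=103
Round 2 (k=41): L=103 R=115
Round 3 (k=12): L=115 R=12
Round 4 (k=49): L=12 R=32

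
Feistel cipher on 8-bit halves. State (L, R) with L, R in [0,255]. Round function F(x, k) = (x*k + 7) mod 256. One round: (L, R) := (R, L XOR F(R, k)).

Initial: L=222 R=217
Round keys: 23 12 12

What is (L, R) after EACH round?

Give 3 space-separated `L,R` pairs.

Answer: 217,88 88,254 254,183

Derivation:
Round 1 (k=23): L=217 R=88
Round 2 (k=12): L=88 R=254
Round 3 (k=12): L=254 R=183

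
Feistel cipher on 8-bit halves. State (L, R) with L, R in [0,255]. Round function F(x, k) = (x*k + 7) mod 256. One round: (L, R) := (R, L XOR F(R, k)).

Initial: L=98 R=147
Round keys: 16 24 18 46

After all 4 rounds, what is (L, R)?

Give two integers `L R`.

Round 1 (k=16): L=147 R=85
Round 2 (k=24): L=85 R=108
Round 3 (k=18): L=108 R=202
Round 4 (k=46): L=202 R=63

Answer: 202 63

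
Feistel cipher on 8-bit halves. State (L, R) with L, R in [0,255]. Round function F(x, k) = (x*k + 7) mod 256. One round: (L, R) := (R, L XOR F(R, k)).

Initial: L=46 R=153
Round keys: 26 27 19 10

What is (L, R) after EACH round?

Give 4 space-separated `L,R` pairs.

Round 1 (k=26): L=153 R=191
Round 2 (k=27): L=191 R=181
Round 3 (k=19): L=181 R=201
Round 4 (k=10): L=201 R=84

Answer: 153,191 191,181 181,201 201,84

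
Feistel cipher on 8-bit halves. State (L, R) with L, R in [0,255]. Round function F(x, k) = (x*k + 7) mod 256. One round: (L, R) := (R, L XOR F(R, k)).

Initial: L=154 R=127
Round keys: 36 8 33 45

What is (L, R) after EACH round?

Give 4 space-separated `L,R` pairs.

Answer: 127,121 121,176 176,206 206,141

Derivation:
Round 1 (k=36): L=127 R=121
Round 2 (k=8): L=121 R=176
Round 3 (k=33): L=176 R=206
Round 4 (k=45): L=206 R=141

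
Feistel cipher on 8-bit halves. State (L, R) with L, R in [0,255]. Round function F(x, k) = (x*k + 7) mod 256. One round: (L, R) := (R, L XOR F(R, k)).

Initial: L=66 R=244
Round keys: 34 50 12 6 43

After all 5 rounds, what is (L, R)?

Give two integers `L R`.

Answer: 190 31

Derivation:
Round 1 (k=34): L=244 R=45
Round 2 (k=50): L=45 R=37
Round 3 (k=12): L=37 R=238
Round 4 (k=6): L=238 R=190
Round 5 (k=43): L=190 R=31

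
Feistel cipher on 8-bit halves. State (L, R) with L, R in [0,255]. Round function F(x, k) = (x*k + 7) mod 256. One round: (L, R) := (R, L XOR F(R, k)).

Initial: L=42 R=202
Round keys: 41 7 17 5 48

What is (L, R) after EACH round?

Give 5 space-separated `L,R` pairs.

Round 1 (k=41): L=202 R=75
Round 2 (k=7): L=75 R=222
Round 3 (k=17): L=222 R=142
Round 4 (k=5): L=142 R=19
Round 5 (k=48): L=19 R=25

Answer: 202,75 75,222 222,142 142,19 19,25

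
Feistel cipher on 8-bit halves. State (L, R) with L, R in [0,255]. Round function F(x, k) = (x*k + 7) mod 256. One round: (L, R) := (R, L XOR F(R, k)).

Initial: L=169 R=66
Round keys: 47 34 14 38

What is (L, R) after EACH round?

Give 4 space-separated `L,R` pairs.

Round 1 (k=47): L=66 R=140
Round 2 (k=34): L=140 R=221
Round 3 (k=14): L=221 R=145
Round 4 (k=38): L=145 R=80

Answer: 66,140 140,221 221,145 145,80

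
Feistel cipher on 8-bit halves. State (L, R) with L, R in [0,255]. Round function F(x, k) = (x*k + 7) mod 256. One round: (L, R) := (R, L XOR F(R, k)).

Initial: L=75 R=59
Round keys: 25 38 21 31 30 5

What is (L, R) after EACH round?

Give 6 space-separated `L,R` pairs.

Answer: 59,129 129,22 22,84 84,37 37,9 9,17

Derivation:
Round 1 (k=25): L=59 R=129
Round 2 (k=38): L=129 R=22
Round 3 (k=21): L=22 R=84
Round 4 (k=31): L=84 R=37
Round 5 (k=30): L=37 R=9
Round 6 (k=5): L=9 R=17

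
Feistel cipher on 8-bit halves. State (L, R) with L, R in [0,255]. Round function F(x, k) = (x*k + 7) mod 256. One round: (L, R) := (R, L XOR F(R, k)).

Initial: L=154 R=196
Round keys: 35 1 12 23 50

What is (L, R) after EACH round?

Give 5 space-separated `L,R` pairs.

Answer: 196,73 73,148 148,190 190,141 141,47

Derivation:
Round 1 (k=35): L=196 R=73
Round 2 (k=1): L=73 R=148
Round 3 (k=12): L=148 R=190
Round 4 (k=23): L=190 R=141
Round 5 (k=50): L=141 R=47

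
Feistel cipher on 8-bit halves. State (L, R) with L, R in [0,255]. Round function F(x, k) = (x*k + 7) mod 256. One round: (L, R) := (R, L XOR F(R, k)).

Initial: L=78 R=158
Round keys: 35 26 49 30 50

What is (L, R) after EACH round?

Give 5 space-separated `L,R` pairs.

Round 1 (k=35): L=158 R=239
Round 2 (k=26): L=239 R=211
Round 3 (k=49): L=211 R=133
Round 4 (k=30): L=133 R=78
Round 5 (k=50): L=78 R=198

Answer: 158,239 239,211 211,133 133,78 78,198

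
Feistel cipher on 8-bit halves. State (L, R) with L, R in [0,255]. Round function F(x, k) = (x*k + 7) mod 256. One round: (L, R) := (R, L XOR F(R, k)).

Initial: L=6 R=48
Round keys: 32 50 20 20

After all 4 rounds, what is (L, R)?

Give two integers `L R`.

Answer: 186 134

Derivation:
Round 1 (k=32): L=48 R=1
Round 2 (k=50): L=1 R=9
Round 3 (k=20): L=9 R=186
Round 4 (k=20): L=186 R=134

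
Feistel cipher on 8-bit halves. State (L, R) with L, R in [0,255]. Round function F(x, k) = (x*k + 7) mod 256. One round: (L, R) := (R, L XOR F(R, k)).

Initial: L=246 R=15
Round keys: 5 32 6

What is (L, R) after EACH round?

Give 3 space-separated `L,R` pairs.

Round 1 (k=5): L=15 R=164
Round 2 (k=32): L=164 R=136
Round 3 (k=6): L=136 R=147

Answer: 15,164 164,136 136,147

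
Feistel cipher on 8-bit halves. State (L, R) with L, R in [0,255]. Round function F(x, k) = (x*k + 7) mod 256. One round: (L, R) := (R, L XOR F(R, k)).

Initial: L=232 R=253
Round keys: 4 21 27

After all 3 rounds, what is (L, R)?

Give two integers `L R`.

Answer: 107 67

Derivation:
Round 1 (k=4): L=253 R=19
Round 2 (k=21): L=19 R=107
Round 3 (k=27): L=107 R=67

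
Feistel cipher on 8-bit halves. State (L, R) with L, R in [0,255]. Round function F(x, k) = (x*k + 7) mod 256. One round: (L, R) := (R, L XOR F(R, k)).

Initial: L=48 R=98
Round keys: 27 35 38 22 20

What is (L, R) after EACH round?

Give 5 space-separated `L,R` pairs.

Round 1 (k=27): L=98 R=109
Round 2 (k=35): L=109 R=140
Round 3 (k=38): L=140 R=162
Round 4 (k=22): L=162 R=127
Round 5 (k=20): L=127 R=81

Answer: 98,109 109,140 140,162 162,127 127,81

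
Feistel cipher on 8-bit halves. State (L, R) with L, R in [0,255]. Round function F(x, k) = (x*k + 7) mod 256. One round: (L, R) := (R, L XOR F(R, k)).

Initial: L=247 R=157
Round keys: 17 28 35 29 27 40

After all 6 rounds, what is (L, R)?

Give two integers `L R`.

Answer: 182 200

Derivation:
Round 1 (k=17): L=157 R=131
Round 2 (k=28): L=131 R=198
Round 3 (k=35): L=198 R=154
Round 4 (k=29): L=154 R=191
Round 5 (k=27): L=191 R=182
Round 6 (k=40): L=182 R=200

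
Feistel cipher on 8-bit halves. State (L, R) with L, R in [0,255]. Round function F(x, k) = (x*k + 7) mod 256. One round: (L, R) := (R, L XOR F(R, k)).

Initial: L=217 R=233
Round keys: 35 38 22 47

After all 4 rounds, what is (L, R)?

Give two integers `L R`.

Answer: 252 107

Derivation:
Round 1 (k=35): L=233 R=59
Round 2 (k=38): L=59 R=32
Round 3 (k=22): L=32 R=252
Round 4 (k=47): L=252 R=107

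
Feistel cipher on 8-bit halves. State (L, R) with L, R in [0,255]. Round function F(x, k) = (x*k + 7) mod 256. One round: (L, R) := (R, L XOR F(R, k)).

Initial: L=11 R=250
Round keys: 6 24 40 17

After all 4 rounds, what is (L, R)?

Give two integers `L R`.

Answer: 103 227

Derivation:
Round 1 (k=6): L=250 R=232
Round 2 (k=24): L=232 R=61
Round 3 (k=40): L=61 R=103
Round 4 (k=17): L=103 R=227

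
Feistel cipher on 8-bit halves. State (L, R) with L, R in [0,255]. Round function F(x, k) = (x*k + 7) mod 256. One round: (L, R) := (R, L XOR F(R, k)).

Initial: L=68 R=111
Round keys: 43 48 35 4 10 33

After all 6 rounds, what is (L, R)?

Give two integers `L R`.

Round 1 (k=43): L=111 R=232
Round 2 (k=48): L=232 R=232
Round 3 (k=35): L=232 R=87
Round 4 (k=4): L=87 R=139
Round 5 (k=10): L=139 R=34
Round 6 (k=33): L=34 R=226

Answer: 34 226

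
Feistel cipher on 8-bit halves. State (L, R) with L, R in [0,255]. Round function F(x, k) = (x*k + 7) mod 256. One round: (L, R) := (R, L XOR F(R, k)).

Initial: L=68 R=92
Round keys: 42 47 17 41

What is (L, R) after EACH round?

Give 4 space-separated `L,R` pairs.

Answer: 92,91 91,224 224,188 188,195

Derivation:
Round 1 (k=42): L=92 R=91
Round 2 (k=47): L=91 R=224
Round 3 (k=17): L=224 R=188
Round 4 (k=41): L=188 R=195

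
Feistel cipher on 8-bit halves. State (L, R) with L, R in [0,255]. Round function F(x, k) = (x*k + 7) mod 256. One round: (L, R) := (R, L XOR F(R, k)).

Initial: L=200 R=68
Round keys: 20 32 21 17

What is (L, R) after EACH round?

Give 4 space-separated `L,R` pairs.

Answer: 68,159 159,163 163,249 249,51

Derivation:
Round 1 (k=20): L=68 R=159
Round 2 (k=32): L=159 R=163
Round 3 (k=21): L=163 R=249
Round 4 (k=17): L=249 R=51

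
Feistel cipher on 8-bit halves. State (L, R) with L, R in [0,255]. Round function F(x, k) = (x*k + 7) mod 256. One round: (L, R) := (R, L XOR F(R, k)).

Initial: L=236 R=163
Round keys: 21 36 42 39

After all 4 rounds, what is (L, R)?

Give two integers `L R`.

Answer: 245 150

Derivation:
Round 1 (k=21): L=163 R=138
Round 2 (k=36): L=138 R=204
Round 3 (k=42): L=204 R=245
Round 4 (k=39): L=245 R=150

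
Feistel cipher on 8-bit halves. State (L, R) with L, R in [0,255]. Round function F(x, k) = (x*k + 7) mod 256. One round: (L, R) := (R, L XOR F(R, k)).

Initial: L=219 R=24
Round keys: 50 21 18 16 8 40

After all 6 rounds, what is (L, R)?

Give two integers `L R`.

Answer: 166 27

Derivation:
Round 1 (k=50): L=24 R=108
Round 2 (k=21): L=108 R=251
Round 3 (k=18): L=251 R=193
Round 4 (k=16): L=193 R=236
Round 5 (k=8): L=236 R=166
Round 6 (k=40): L=166 R=27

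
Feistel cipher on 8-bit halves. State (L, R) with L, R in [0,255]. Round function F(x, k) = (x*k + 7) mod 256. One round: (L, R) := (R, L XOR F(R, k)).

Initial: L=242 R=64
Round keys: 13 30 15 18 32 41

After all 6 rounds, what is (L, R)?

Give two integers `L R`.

Answer: 232 135

Derivation:
Round 1 (k=13): L=64 R=181
Round 2 (k=30): L=181 R=125
Round 3 (k=15): L=125 R=239
Round 4 (k=18): L=239 R=168
Round 5 (k=32): L=168 R=232
Round 6 (k=41): L=232 R=135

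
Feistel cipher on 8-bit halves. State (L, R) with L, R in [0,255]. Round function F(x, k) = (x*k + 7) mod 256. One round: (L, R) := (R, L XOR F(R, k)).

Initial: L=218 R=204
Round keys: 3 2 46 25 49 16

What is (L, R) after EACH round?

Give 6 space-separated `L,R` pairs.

Answer: 204,177 177,165 165,28 28,102 102,145 145,113

Derivation:
Round 1 (k=3): L=204 R=177
Round 2 (k=2): L=177 R=165
Round 3 (k=46): L=165 R=28
Round 4 (k=25): L=28 R=102
Round 5 (k=49): L=102 R=145
Round 6 (k=16): L=145 R=113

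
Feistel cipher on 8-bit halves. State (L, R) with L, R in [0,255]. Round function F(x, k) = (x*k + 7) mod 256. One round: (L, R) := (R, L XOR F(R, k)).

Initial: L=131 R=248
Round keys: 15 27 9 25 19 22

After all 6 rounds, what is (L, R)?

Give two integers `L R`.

Round 1 (k=15): L=248 R=12
Round 2 (k=27): L=12 R=179
Round 3 (k=9): L=179 R=94
Round 4 (k=25): L=94 R=134
Round 5 (k=19): L=134 R=167
Round 6 (k=22): L=167 R=231

Answer: 167 231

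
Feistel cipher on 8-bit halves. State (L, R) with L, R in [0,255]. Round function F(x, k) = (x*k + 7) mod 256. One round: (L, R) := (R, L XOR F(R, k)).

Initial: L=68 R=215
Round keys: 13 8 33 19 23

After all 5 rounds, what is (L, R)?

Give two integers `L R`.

Round 1 (k=13): L=215 R=182
Round 2 (k=8): L=182 R=96
Round 3 (k=33): L=96 R=209
Round 4 (k=19): L=209 R=234
Round 5 (k=23): L=234 R=220

Answer: 234 220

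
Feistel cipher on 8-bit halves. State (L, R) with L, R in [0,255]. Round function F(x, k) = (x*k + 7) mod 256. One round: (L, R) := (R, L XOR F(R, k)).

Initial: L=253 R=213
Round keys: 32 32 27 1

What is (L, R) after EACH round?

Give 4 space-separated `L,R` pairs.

Round 1 (k=32): L=213 R=90
Round 2 (k=32): L=90 R=146
Round 3 (k=27): L=146 R=55
Round 4 (k=1): L=55 R=172

Answer: 213,90 90,146 146,55 55,172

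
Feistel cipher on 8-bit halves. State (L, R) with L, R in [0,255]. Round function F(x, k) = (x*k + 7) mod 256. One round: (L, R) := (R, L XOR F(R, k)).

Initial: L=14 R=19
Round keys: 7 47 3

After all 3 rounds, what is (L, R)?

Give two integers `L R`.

Round 1 (k=7): L=19 R=130
Round 2 (k=47): L=130 R=246
Round 3 (k=3): L=246 R=107

Answer: 246 107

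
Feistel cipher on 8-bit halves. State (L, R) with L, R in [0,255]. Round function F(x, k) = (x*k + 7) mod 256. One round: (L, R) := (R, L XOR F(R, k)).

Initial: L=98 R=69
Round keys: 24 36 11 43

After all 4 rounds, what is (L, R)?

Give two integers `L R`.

Round 1 (k=24): L=69 R=29
Round 2 (k=36): L=29 R=94
Round 3 (k=11): L=94 R=12
Round 4 (k=43): L=12 R=85

Answer: 12 85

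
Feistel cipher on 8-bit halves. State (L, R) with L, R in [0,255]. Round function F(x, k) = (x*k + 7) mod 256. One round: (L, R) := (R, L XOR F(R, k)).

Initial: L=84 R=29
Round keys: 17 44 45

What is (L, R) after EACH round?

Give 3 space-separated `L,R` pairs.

Round 1 (k=17): L=29 R=160
Round 2 (k=44): L=160 R=154
Round 3 (k=45): L=154 R=185

Answer: 29,160 160,154 154,185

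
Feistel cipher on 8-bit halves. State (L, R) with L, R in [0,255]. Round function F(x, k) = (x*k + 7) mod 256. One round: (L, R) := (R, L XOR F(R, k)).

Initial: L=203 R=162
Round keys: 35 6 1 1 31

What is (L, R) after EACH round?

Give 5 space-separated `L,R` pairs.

Round 1 (k=35): L=162 R=230
Round 2 (k=6): L=230 R=201
Round 3 (k=1): L=201 R=54
Round 4 (k=1): L=54 R=244
Round 5 (k=31): L=244 R=165

Answer: 162,230 230,201 201,54 54,244 244,165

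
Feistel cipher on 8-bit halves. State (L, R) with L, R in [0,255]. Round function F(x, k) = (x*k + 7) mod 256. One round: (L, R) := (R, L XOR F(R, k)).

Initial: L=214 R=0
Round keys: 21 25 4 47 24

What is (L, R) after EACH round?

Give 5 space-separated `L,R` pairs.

Answer: 0,209 209,112 112,22 22,97 97,9

Derivation:
Round 1 (k=21): L=0 R=209
Round 2 (k=25): L=209 R=112
Round 3 (k=4): L=112 R=22
Round 4 (k=47): L=22 R=97
Round 5 (k=24): L=97 R=9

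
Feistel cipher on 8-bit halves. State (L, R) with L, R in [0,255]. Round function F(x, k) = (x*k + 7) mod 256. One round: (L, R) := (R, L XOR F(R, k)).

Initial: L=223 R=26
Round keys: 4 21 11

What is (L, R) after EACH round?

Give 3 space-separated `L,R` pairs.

Round 1 (k=4): L=26 R=176
Round 2 (k=21): L=176 R=109
Round 3 (k=11): L=109 R=6

Answer: 26,176 176,109 109,6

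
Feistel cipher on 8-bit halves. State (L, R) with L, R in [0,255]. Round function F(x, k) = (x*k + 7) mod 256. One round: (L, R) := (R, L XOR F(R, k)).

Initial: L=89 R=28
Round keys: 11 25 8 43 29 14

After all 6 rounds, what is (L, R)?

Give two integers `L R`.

Round 1 (k=11): L=28 R=98
Round 2 (k=25): L=98 R=133
Round 3 (k=8): L=133 R=77
Round 4 (k=43): L=77 R=115
Round 5 (k=29): L=115 R=67
Round 6 (k=14): L=67 R=194

Answer: 67 194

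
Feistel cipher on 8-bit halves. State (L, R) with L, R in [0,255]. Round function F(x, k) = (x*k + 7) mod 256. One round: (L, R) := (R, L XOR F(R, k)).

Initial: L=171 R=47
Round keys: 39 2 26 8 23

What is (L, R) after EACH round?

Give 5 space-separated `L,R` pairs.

Answer: 47,155 155,18 18,64 64,21 21,170

Derivation:
Round 1 (k=39): L=47 R=155
Round 2 (k=2): L=155 R=18
Round 3 (k=26): L=18 R=64
Round 4 (k=8): L=64 R=21
Round 5 (k=23): L=21 R=170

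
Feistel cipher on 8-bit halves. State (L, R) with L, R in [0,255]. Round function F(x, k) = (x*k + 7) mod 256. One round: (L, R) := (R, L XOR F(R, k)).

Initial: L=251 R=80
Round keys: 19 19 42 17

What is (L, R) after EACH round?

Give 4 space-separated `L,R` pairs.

Round 1 (k=19): L=80 R=12
Round 2 (k=19): L=12 R=187
Round 3 (k=42): L=187 R=185
Round 4 (k=17): L=185 R=235

Answer: 80,12 12,187 187,185 185,235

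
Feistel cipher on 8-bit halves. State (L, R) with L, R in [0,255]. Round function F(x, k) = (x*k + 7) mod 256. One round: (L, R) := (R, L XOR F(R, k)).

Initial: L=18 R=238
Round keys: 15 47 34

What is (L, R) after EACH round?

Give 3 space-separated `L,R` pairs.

Round 1 (k=15): L=238 R=235
Round 2 (k=47): L=235 R=194
Round 3 (k=34): L=194 R=32

Answer: 238,235 235,194 194,32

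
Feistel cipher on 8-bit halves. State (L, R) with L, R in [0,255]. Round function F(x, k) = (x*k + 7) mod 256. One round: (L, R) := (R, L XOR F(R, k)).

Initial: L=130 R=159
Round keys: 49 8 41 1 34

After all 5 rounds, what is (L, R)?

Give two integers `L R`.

Answer: 42 144

Derivation:
Round 1 (k=49): L=159 R=244
Round 2 (k=8): L=244 R=56
Round 3 (k=41): L=56 R=11
Round 4 (k=1): L=11 R=42
Round 5 (k=34): L=42 R=144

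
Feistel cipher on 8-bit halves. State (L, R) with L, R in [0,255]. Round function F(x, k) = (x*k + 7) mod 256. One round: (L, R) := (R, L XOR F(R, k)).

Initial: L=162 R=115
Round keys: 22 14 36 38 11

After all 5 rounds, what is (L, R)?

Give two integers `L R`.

Round 1 (k=22): L=115 R=75
Round 2 (k=14): L=75 R=82
Round 3 (k=36): L=82 R=196
Round 4 (k=38): L=196 R=77
Round 5 (k=11): L=77 R=146

Answer: 77 146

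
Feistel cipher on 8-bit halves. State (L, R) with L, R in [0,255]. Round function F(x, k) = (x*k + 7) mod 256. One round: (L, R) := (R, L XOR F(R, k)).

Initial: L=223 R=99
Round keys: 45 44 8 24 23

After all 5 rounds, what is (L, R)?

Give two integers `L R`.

Answer: 7 158

Derivation:
Round 1 (k=45): L=99 R=177
Round 2 (k=44): L=177 R=16
Round 3 (k=8): L=16 R=54
Round 4 (k=24): L=54 R=7
Round 5 (k=23): L=7 R=158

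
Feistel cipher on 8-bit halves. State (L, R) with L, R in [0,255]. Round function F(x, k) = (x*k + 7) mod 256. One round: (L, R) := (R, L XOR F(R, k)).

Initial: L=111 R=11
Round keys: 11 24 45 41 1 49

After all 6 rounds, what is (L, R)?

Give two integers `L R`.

Answer: 114 38

Derivation:
Round 1 (k=11): L=11 R=239
Round 2 (k=24): L=239 R=100
Round 3 (k=45): L=100 R=116
Round 4 (k=41): L=116 R=255
Round 5 (k=1): L=255 R=114
Round 6 (k=49): L=114 R=38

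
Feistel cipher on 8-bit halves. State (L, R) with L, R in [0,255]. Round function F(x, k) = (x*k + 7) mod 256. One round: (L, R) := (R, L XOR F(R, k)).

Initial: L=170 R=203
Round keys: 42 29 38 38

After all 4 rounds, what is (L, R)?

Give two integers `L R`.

Round 1 (k=42): L=203 R=255
Round 2 (k=29): L=255 R=33
Round 3 (k=38): L=33 R=18
Round 4 (k=38): L=18 R=146

Answer: 18 146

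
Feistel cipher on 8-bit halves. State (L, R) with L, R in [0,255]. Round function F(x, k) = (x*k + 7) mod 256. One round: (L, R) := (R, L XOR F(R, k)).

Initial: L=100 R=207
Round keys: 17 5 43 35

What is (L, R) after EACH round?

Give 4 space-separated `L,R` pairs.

Round 1 (k=17): L=207 R=162
Round 2 (k=5): L=162 R=254
Round 3 (k=43): L=254 R=19
Round 4 (k=35): L=19 R=94

Answer: 207,162 162,254 254,19 19,94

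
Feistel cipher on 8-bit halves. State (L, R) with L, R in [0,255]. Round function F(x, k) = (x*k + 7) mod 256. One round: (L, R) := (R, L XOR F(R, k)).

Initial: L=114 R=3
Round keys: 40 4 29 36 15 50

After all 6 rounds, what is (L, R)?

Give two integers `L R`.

Answer: 146 60

Derivation:
Round 1 (k=40): L=3 R=13
Round 2 (k=4): L=13 R=56
Round 3 (k=29): L=56 R=82
Round 4 (k=36): L=82 R=183
Round 5 (k=15): L=183 R=146
Round 6 (k=50): L=146 R=60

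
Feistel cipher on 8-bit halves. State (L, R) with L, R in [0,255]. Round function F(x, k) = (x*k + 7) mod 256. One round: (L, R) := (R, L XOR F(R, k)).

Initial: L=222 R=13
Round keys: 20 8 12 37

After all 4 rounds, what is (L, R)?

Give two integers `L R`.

Round 1 (k=20): L=13 R=213
Round 2 (k=8): L=213 R=162
Round 3 (k=12): L=162 R=74
Round 4 (k=37): L=74 R=27

Answer: 74 27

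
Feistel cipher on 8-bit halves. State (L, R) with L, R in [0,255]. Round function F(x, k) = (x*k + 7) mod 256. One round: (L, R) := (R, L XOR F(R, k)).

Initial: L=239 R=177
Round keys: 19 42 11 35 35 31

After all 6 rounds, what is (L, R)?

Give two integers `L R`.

Round 1 (k=19): L=177 R=197
Round 2 (k=42): L=197 R=232
Round 3 (k=11): L=232 R=58
Round 4 (k=35): L=58 R=29
Round 5 (k=35): L=29 R=196
Round 6 (k=31): L=196 R=222

Answer: 196 222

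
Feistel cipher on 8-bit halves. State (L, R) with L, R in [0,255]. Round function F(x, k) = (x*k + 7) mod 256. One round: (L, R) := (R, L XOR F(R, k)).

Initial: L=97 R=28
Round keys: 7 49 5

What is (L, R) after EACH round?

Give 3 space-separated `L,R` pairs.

Round 1 (k=7): L=28 R=170
Round 2 (k=49): L=170 R=141
Round 3 (k=5): L=141 R=98

Answer: 28,170 170,141 141,98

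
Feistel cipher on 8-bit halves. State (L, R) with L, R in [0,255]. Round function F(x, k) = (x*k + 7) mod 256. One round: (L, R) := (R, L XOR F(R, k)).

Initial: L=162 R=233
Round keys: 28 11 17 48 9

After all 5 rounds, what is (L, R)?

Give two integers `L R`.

Answer: 12 0

Derivation:
Round 1 (k=28): L=233 R=33
Round 2 (k=11): L=33 R=155
Round 3 (k=17): L=155 R=115
Round 4 (k=48): L=115 R=12
Round 5 (k=9): L=12 R=0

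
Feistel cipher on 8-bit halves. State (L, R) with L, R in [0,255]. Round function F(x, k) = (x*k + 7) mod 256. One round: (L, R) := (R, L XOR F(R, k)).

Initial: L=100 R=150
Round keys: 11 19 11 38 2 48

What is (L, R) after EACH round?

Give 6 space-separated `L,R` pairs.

Answer: 150,29 29,184 184,242 242,75 75,111 111,156

Derivation:
Round 1 (k=11): L=150 R=29
Round 2 (k=19): L=29 R=184
Round 3 (k=11): L=184 R=242
Round 4 (k=38): L=242 R=75
Round 5 (k=2): L=75 R=111
Round 6 (k=48): L=111 R=156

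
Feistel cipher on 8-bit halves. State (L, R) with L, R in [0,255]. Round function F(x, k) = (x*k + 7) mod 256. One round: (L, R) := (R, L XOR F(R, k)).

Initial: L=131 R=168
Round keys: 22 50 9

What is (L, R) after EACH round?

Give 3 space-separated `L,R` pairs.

Round 1 (k=22): L=168 R=244
Round 2 (k=50): L=244 R=7
Round 3 (k=9): L=7 R=178

Answer: 168,244 244,7 7,178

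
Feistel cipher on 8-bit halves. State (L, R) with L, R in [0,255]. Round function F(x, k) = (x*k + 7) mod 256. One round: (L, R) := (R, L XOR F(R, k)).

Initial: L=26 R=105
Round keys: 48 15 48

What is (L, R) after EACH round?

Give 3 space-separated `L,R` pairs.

Round 1 (k=48): L=105 R=173
Round 2 (k=15): L=173 R=67
Round 3 (k=48): L=67 R=58

Answer: 105,173 173,67 67,58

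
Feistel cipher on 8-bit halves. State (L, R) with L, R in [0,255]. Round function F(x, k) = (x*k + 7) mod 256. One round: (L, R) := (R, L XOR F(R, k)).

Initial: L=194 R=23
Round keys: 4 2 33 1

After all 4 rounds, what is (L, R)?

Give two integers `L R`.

Answer: 132 213

Derivation:
Round 1 (k=4): L=23 R=161
Round 2 (k=2): L=161 R=94
Round 3 (k=33): L=94 R=132
Round 4 (k=1): L=132 R=213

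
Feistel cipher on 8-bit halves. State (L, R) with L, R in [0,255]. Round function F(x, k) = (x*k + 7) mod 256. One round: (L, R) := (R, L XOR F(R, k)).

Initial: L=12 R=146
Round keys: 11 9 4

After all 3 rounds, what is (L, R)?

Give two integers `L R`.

Round 1 (k=11): L=146 R=65
Round 2 (k=9): L=65 R=194
Round 3 (k=4): L=194 R=78

Answer: 194 78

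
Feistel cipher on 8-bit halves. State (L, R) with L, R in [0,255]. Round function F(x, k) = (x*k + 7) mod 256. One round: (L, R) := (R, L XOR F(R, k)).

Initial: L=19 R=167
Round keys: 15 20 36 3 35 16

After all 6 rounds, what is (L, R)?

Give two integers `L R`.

Round 1 (k=15): L=167 R=195
Round 2 (k=20): L=195 R=228
Round 3 (k=36): L=228 R=212
Round 4 (k=3): L=212 R=103
Round 5 (k=35): L=103 R=200
Round 6 (k=16): L=200 R=224

Answer: 200 224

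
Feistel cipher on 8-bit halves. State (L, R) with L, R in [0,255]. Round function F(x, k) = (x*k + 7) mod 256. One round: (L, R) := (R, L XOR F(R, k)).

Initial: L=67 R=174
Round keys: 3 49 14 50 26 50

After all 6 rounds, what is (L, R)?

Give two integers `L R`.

Answer: 48 61

Derivation:
Round 1 (k=3): L=174 R=82
Round 2 (k=49): L=82 R=23
Round 3 (k=14): L=23 R=27
Round 4 (k=50): L=27 R=90
Round 5 (k=26): L=90 R=48
Round 6 (k=50): L=48 R=61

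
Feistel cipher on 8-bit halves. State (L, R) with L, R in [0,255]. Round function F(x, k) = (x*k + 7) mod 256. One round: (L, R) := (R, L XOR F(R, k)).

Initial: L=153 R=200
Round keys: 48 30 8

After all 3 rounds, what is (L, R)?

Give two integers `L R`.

Round 1 (k=48): L=200 R=30
Round 2 (k=30): L=30 R=67
Round 3 (k=8): L=67 R=1

Answer: 67 1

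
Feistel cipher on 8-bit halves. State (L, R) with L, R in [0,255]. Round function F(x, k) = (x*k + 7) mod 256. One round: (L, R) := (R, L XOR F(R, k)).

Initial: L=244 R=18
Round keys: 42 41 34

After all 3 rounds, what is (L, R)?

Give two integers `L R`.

Answer: 124 112

Derivation:
Round 1 (k=42): L=18 R=15
Round 2 (k=41): L=15 R=124
Round 3 (k=34): L=124 R=112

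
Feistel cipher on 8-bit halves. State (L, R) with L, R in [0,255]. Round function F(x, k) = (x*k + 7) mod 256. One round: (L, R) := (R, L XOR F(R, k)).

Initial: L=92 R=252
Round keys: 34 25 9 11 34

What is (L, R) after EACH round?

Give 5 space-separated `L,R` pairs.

Answer: 252,35 35,142 142,38 38,39 39,19

Derivation:
Round 1 (k=34): L=252 R=35
Round 2 (k=25): L=35 R=142
Round 3 (k=9): L=142 R=38
Round 4 (k=11): L=38 R=39
Round 5 (k=34): L=39 R=19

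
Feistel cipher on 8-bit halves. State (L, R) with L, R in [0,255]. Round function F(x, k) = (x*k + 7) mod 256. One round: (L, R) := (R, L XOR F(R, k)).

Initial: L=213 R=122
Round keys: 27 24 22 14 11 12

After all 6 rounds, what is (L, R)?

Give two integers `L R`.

Round 1 (k=27): L=122 R=48
Round 2 (k=24): L=48 R=253
Round 3 (k=22): L=253 R=245
Round 4 (k=14): L=245 R=144
Round 5 (k=11): L=144 R=194
Round 6 (k=12): L=194 R=143

Answer: 194 143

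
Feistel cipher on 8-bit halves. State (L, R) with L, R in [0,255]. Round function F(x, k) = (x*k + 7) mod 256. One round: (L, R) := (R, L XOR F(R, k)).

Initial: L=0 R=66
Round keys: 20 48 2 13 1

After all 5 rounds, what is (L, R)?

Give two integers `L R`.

Answer: 24 1

Derivation:
Round 1 (k=20): L=66 R=47
Round 2 (k=48): L=47 R=149
Round 3 (k=2): L=149 R=30
Round 4 (k=13): L=30 R=24
Round 5 (k=1): L=24 R=1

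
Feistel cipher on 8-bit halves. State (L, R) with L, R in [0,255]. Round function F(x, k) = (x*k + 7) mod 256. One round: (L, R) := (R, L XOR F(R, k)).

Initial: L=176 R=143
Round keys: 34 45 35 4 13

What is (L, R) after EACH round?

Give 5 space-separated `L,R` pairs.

Round 1 (k=34): L=143 R=181
Round 2 (k=45): L=181 R=87
Round 3 (k=35): L=87 R=89
Round 4 (k=4): L=89 R=60
Round 5 (k=13): L=60 R=74

Answer: 143,181 181,87 87,89 89,60 60,74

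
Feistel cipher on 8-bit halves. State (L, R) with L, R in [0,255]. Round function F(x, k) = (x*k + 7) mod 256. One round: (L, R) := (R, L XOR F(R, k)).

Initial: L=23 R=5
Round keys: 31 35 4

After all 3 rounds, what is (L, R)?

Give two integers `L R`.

Round 1 (k=31): L=5 R=181
Round 2 (k=35): L=181 R=195
Round 3 (k=4): L=195 R=166

Answer: 195 166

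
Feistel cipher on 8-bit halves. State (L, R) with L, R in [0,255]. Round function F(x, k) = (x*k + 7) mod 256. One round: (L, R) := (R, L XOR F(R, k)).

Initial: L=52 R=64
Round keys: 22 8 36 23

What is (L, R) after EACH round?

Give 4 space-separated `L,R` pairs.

Round 1 (k=22): L=64 R=179
Round 2 (k=8): L=179 R=223
Round 3 (k=36): L=223 R=208
Round 4 (k=23): L=208 R=104

Answer: 64,179 179,223 223,208 208,104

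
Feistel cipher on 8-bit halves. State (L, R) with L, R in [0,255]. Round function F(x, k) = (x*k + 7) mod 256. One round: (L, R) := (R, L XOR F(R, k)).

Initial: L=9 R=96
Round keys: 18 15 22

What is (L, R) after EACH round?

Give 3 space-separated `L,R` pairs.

Answer: 96,206 206,121 121,163

Derivation:
Round 1 (k=18): L=96 R=206
Round 2 (k=15): L=206 R=121
Round 3 (k=22): L=121 R=163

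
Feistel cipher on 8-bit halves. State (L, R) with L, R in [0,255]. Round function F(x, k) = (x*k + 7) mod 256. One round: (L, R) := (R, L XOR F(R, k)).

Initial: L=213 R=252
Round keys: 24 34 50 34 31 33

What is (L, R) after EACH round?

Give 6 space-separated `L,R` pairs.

Answer: 252,114 114,215 215,119 119,2 2,50 50,123

Derivation:
Round 1 (k=24): L=252 R=114
Round 2 (k=34): L=114 R=215
Round 3 (k=50): L=215 R=119
Round 4 (k=34): L=119 R=2
Round 5 (k=31): L=2 R=50
Round 6 (k=33): L=50 R=123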